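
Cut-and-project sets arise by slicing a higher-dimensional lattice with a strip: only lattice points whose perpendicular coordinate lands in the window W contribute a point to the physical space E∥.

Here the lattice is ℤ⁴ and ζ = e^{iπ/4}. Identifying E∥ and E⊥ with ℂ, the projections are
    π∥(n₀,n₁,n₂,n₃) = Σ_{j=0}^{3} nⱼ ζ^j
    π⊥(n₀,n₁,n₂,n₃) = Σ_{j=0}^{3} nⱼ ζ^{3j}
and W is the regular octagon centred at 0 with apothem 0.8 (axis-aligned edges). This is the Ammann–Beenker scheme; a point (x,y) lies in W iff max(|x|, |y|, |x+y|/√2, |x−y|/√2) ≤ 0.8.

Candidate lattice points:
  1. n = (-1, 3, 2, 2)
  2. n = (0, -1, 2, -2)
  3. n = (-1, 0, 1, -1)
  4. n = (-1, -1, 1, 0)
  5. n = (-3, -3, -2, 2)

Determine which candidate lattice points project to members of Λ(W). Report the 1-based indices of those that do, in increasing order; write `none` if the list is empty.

Internal map: ζ^{3j} for j=0..3 gives (1,0), (−√2/2,√2/2), (0,−1), (√2/2,√2/2).
#1 (-1, 3, 2, 2): internal (-1.707107, 1.535534); octagon support 2.292893 vs apothem 0.8 → ∉ W
#2 (0, -1, 2, -2): internal (-0.707107, -4.121320); octagon support 4.121320 vs apothem 0.8 → ∉ W
#3 (-1, 0, 1, -1): internal (-1.707107, -1.707107); octagon support 2.414214 vs apothem 0.8 → ∉ W
#4 (-1, -1, 1, 0): internal (-0.292893, -1.707107); octagon support 1.707107 vs apothem 0.8 → ∉ W
#5 (-3, -3, -2, 2): internal (0.535534, 1.292893); octagon support 1.292893 vs apothem 0.8 → ∉ W

none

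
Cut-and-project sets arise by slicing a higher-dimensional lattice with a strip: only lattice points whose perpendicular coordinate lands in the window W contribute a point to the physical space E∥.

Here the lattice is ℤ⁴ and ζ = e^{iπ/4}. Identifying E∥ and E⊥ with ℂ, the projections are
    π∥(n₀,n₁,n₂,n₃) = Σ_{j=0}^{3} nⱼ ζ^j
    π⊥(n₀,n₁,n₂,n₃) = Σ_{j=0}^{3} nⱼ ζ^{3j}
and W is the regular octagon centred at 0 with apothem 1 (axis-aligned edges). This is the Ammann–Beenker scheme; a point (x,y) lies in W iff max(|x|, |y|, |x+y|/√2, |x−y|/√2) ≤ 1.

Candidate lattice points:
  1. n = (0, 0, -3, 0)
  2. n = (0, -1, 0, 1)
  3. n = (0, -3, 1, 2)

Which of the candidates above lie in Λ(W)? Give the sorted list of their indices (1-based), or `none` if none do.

π⊥(n) = n₀ + n₁ζ³ + n₂ζ⁶ + n₃ζ⁹ where ζ = e^{iπ/4}.
#1 (0, 0, -3, 0): internal (0.0000, 3.0000); octagon support 3.0000 vs apothem 1 → ∉ W
#2 (0, -1, 0, 1): internal (1.4142, 0.0000); octagon support 1.4142 vs apothem 1 → ∉ W
#3 (0, -3, 1, 2): internal (3.5355, -1.7071); octagon support 3.7071 vs apothem 1 → ∉ W

none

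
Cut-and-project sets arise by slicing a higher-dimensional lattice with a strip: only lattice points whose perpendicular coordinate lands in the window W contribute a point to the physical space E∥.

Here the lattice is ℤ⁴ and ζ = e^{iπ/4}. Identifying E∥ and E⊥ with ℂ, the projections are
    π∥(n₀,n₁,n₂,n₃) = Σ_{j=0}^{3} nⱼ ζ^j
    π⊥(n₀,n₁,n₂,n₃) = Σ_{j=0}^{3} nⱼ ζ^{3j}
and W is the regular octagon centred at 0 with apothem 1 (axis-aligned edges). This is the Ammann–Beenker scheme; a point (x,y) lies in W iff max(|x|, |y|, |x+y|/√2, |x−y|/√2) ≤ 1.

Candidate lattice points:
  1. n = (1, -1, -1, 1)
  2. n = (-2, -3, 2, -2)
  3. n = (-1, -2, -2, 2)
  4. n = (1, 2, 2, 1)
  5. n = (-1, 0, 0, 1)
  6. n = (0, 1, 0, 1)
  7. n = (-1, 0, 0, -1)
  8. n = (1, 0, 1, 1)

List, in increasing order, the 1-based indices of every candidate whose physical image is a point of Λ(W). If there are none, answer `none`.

π⊥(n) = n₀ + n₁ζ³ + n₂ζ⁶ + n₃ζ⁹ where ζ = e^{iπ/4}.
#1 (1, -1, -1, 1): internal (2.414214, 1.000000); octagon support 2.414214 vs apothem 1 → ∉ W
#2 (-2, -3, 2, -2): internal (-1.292893, -5.535534); octagon support 5.535534 vs apothem 1 → ∉ W
#3 (-1, -2, -2, 2): internal (1.828427, 2.000000); octagon support 2.707107 vs apothem 1 → ∉ W
#4 (1, 2, 2, 1): internal (0.292893, 0.121320); octagon support 0.292893 vs apothem 1 → ∈ W
#5 (-1, 0, 0, 1): internal (-0.292893, 0.707107); octagon support 0.707107 vs apothem 1 → ∈ W
#6 (0, 1, 0, 1): internal (0.000000, 1.414214); octagon support 1.414214 vs apothem 1 → ∉ W
#7 (-1, 0, 0, -1): internal (-1.707107, -0.707107); octagon support 1.707107 vs apothem 1 → ∉ W
#8 (1, 0, 1, 1): internal (1.707107, -0.292893); octagon support 1.707107 vs apothem 1 → ∉ W

4, 5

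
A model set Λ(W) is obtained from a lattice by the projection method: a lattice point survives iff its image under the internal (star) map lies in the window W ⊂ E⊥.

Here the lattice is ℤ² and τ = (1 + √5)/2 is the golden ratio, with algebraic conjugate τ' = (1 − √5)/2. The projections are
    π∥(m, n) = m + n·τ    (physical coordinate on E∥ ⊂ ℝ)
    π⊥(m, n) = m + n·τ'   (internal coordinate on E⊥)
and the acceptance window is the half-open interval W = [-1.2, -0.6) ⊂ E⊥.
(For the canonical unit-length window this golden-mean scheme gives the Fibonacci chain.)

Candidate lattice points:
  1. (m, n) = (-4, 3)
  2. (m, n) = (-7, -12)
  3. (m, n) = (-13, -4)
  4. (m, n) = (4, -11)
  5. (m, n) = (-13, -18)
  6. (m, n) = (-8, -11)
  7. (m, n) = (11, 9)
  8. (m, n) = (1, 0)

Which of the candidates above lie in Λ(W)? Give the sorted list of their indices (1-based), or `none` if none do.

Numerically τ ≈ 1.618034 and τ' = −1/τ ≈ -0.618034.
#1 (-4,3): internal coord -4 + (3)·τ' = -5.854102; -5.854102 ∉ [-1.2, -0.6) → out
#2 (-7,-12): internal coord -7 + (-12)·τ' = +0.416408; +0.416408 ∉ [-1.2, -0.6) → out
#3 (-13,-4): internal coord -13 + (-4)·τ' = -10.527864; -10.527864 ∉ [-1.2, -0.6) → out
#4 (4,-11): internal coord 4 + (-11)·τ' = +10.798374; +10.798374 ∉ [-1.2, -0.6) → out
#5 (-13,-18): internal coord -13 + (-18)·τ' = -1.875388; -1.875388 ∉ [-1.2, -0.6) → out
#6 (-8,-11): internal coord -8 + (-11)·τ' = -1.201626; -1.201626 ∉ [-1.2, -0.6) → out
#7 (11,9): internal coord 11 + (9)·τ' = +5.437694; +5.437694 ∉ [-1.2, -0.6) → out
#8 (1,0): internal coord 1 + (0)·τ' = +1.000000; +1.000000 ∉ [-1.2, -0.6) → out

none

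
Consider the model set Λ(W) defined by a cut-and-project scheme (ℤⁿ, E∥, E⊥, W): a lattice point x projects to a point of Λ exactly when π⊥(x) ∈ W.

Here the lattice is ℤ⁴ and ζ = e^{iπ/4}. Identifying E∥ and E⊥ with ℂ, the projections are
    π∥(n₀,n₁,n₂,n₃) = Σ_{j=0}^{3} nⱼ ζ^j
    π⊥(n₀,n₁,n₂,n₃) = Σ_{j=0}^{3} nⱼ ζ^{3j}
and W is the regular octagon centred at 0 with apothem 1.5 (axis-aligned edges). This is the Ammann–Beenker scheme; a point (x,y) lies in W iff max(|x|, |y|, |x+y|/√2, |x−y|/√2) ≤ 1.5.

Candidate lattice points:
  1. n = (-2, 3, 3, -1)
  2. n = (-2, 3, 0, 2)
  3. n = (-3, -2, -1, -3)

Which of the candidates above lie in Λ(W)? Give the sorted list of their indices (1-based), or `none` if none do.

With ζ = e^{iπ/4} the internal vectors are ζ^0,ζ^3,ζ^6,ζ^9.
candidate 1: n = (-2, 3, 3, -1) → π⊥ ≈ (-4.82843, -1.58579); max(|x|,|y|,|x±y|/√2) = 4.82843 > 1.5 ⇒ ∉ W
candidate 2: n = (-2, 3, 0, 2) → π⊥ ≈ (-2.70711, +3.53553); max(|x|,|y|,|x±y|/√2) = 4.41421 > 1.5 ⇒ ∉ W
candidate 3: n = (-3, -2, -1, -3) → π⊥ ≈ (-3.70711, -2.53553); max(|x|,|y|,|x±y|/√2) = 4.41421 > 1.5 ⇒ ∉ W

none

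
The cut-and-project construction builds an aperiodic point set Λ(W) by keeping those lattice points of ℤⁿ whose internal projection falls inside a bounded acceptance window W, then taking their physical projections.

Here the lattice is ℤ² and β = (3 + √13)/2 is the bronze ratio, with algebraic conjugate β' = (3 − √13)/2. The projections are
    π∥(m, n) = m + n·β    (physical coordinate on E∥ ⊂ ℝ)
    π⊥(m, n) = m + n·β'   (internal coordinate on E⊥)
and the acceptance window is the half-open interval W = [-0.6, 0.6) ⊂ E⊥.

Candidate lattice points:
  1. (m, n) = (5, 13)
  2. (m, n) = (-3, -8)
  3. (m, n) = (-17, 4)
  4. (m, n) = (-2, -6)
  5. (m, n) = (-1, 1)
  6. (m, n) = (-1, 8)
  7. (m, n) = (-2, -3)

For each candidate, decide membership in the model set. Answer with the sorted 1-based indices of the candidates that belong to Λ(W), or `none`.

2, 4

β' = (3−√13)/2 ≈ -0.302776.
#1 (5,13): internal coord 5 + (13)·β' = +1.063917; +1.063917 ∉ [-0.6, 0.6) → out
#2 (-3,-8): internal coord -3 + (-8)·β' = -0.577795; -0.577795 ∈ [-0.6, 0.6) → IN Λ
#3 (-17,4): internal coord -17 + (4)·β' = -18.211103; -18.211103 ∉ [-0.6, 0.6) → out
#4 (-2,-6): internal coord -2 + (-6)·β' = -0.183346; -0.183346 ∈ [-0.6, 0.6) → IN Λ
#5 (-1,1): internal coord -1 + (1)·β' = -1.302776; -1.302776 ∉ [-0.6, 0.6) → out
#6 (-1,8): internal coord -1 + (8)·β' = -3.422205; -3.422205 ∉ [-0.6, 0.6) → out
#7 (-2,-3): internal coord -2 + (-3)·β' = -1.091673; -1.091673 ∉ [-0.6, 0.6) → out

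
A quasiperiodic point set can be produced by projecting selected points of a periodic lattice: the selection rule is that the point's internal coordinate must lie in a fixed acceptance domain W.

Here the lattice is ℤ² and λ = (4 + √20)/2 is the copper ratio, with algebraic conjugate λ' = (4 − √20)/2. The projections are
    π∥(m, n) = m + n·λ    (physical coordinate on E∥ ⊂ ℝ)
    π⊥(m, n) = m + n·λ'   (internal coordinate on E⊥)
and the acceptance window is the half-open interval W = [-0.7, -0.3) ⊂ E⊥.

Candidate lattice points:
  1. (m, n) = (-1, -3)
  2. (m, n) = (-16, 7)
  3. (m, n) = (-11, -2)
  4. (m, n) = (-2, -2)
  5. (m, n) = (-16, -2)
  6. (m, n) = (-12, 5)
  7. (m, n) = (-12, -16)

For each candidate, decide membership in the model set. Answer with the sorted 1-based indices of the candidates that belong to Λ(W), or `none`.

none

Numerically λ ≈ 4.236068 and λ' = −1/λ ≈ -0.236068.
#1 (-1,-3): internal coord -1 + (-3)·λ' = -0.291796; -0.291796 ∉ [-0.7, -0.3) → out
#2 (-16,7): internal coord -16 + (7)·λ' = -17.652476; -17.652476 ∉ [-0.7, -0.3) → out
#3 (-11,-2): internal coord -11 + (-2)·λ' = -10.527864; -10.527864 ∉ [-0.7, -0.3) → out
#4 (-2,-2): internal coord -2 + (-2)·λ' = -1.527864; -1.527864 ∉ [-0.7, -0.3) → out
#5 (-16,-2): internal coord -16 + (-2)·λ' = -15.527864; -15.527864 ∉ [-0.7, -0.3) → out
#6 (-12,5): internal coord -12 + (5)·λ' = -13.180340; -13.180340 ∉ [-0.7, -0.3) → out
#7 (-12,-16): internal coord -12 + (-16)·λ' = -8.222912; -8.222912 ∉ [-0.7, -0.3) → out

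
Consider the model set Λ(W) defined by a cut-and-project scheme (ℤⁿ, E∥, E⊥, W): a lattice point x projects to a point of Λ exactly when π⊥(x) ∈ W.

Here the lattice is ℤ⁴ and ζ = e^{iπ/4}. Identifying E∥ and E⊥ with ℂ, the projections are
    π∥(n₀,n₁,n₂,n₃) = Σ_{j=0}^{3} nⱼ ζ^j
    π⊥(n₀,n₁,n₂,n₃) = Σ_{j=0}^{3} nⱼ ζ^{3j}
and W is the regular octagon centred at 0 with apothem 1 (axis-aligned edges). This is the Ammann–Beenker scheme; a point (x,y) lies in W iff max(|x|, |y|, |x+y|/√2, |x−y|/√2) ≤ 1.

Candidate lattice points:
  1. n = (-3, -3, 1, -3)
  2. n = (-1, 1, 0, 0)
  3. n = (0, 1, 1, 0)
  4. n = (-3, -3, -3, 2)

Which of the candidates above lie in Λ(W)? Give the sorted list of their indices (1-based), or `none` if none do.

3

Internal map: ζ^{3j} for j=0..3 gives (1,0), (−√2/2,√2/2), (0,−1), (√2/2,√2/2).
#1 (-3, -3, 1, -3): internal (-3.0000, -5.2426); octagon support 5.8284 vs apothem 1 → ∉ W
#2 (-1, 1, 0, 0): internal (-1.7071, 0.7071); octagon support 1.7071 vs apothem 1 → ∉ W
#3 (0, 1, 1, 0): internal (-0.7071, -0.2929); octagon support 0.7071 vs apothem 1 → ∈ W
#4 (-3, -3, -3, 2): internal (0.5355, 2.2929); octagon support 2.2929 vs apothem 1 → ∉ W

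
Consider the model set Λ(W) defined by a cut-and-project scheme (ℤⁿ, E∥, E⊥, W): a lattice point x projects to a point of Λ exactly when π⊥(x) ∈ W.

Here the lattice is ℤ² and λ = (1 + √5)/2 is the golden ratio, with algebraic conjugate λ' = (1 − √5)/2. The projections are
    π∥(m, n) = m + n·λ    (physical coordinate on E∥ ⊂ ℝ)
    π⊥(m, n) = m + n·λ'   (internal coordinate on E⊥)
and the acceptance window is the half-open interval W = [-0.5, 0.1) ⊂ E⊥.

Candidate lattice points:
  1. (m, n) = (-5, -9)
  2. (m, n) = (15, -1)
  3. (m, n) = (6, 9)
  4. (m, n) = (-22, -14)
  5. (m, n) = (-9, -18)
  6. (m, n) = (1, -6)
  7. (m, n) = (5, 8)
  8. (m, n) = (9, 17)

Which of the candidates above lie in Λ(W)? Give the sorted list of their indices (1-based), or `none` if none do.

7

Numerically λ ≈ 1.6180 and λ' = −1/λ ≈ -0.6180.
candidate 1: (m,n)=(-5,-9) → π∥ = -5-9·λ ≈ -19.5623, π⊥ = -5-9·λ' ≈ 0.5623 ∉ [-0.5, 0.1) ⇒ out
candidate 2: (m,n)=(15,-1) → π∥ = 15-1·λ ≈ 13.3820, π⊥ = 15-1·λ' ≈ 15.6180 ∉ [-0.5, 0.1) ⇒ out
candidate 3: (m,n)=(6,9) → π∥ = 6+9·λ ≈ 20.5623, π⊥ = 6+9·λ' ≈ 0.4377 ∉ [-0.5, 0.1) ⇒ out
candidate 4: (m,n)=(-22,-14) → π∥ = -22-14·λ ≈ -44.6525, π⊥ = -22-14·λ' ≈ -13.3475 ∉ [-0.5, 0.1) ⇒ out
candidate 5: (m,n)=(-9,-18) → π∥ = -9-18·λ ≈ -38.1246, π⊥ = -9-18·λ' ≈ 2.1246 ∉ [-0.5, 0.1) ⇒ out
candidate 6: (m,n)=(1,-6) → π∥ = 1-6·λ ≈ -8.7082, π⊥ = 1-6·λ' ≈ 4.7082 ∉ [-0.5, 0.1) ⇒ out
candidate 7: (m,n)=(5,8) → π∥ = 5+8·λ ≈ 17.9443, π⊥ = 5+8·λ' ≈ 0.0557 ∈ [-0.5, 0.1) ⇒ IN Λ
candidate 8: (m,n)=(9,17) → π∥ = 9+17·λ ≈ 36.5066, π⊥ = 9+17·λ' ≈ -1.5066 ∉ [-0.5, 0.1) ⇒ out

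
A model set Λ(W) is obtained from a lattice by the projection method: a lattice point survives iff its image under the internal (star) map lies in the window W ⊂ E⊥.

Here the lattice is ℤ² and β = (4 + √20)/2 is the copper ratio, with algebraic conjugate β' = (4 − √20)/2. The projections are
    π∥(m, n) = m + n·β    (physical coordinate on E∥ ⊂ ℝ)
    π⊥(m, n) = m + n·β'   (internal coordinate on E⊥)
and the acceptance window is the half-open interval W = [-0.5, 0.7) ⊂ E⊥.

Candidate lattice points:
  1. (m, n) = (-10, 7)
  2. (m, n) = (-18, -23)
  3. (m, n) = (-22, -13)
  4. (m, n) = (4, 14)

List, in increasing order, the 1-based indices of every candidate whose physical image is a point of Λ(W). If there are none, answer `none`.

4

Compute β' = (4−√20)/2 = -0.23607, so π⊥(m,n) = m -0.23607·n.
#1 (-10,7): internal coord -10 + (7)·β' = -11.65248; -11.65248 ∉ [-0.5, 0.7) → out
#2 (-18,-23): internal coord -18 + (-23)·β' = -12.57044; -12.57044 ∉ [-0.5, 0.7) → out
#3 (-22,-13): internal coord -22 + (-13)·β' = -18.93112; -18.93112 ∉ [-0.5, 0.7) → out
#4 (4,14): internal coord 4 + (14)·β' = +0.69505; +0.69505 ∈ [-0.5, 0.7) → IN Λ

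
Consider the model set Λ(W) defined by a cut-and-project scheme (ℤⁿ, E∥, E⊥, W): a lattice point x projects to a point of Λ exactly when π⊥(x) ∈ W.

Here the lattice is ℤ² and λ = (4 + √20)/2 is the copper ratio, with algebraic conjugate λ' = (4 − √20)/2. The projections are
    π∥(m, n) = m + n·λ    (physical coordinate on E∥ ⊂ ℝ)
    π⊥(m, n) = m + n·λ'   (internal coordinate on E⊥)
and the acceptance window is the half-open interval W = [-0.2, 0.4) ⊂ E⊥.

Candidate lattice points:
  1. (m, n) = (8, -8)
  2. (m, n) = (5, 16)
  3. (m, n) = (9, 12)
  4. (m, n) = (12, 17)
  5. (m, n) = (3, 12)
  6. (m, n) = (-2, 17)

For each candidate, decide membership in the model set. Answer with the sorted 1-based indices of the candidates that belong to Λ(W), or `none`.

5

Compute λ' = (4−√20)/2 = -0.23607, so π⊥(m,n) = m -0.23607·n.
#1 (8,-8): internal coord 8 + (-8)·λ' = +9.88854; +9.88854 ∉ [-0.2, 0.4) → out
#2 (5,16): internal coord 5 + (16)·λ' = +1.22291; +1.22291 ∉ [-0.2, 0.4) → out
#3 (9,12): internal coord 9 + (12)·λ' = +6.16718; +6.16718 ∉ [-0.2, 0.4) → out
#4 (12,17): internal coord 12 + (17)·λ' = +7.98684; +7.98684 ∉ [-0.2, 0.4) → out
#5 (3,12): internal coord 3 + (12)·λ' = +0.16718; +0.16718 ∈ [-0.2, 0.4) → IN Λ
#6 (-2,17): internal coord -2 + (17)·λ' = -6.01316; -6.01316 ∉ [-0.2, 0.4) → out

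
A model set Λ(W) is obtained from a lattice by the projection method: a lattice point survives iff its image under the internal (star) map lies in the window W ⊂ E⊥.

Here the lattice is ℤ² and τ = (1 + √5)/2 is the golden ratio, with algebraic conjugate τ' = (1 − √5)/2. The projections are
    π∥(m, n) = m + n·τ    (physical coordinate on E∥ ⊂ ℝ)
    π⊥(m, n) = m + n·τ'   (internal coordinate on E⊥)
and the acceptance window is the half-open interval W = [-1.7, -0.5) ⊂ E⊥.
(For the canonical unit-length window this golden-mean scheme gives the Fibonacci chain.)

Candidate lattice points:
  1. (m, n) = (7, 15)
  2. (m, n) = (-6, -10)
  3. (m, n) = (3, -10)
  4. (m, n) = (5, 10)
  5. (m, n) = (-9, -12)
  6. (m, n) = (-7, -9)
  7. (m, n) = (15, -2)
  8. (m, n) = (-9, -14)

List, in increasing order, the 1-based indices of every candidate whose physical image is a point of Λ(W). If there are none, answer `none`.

4, 5, 6

Numerically τ ≈ 1.61803 and τ' = −1/τ ≈ -0.61803.
#1 (7,15): internal coord 7 + (15)·τ' = -2.27051; -2.27051 ∉ [-1.7, -0.5) → out
#2 (-6,-10): internal coord -6 + (-10)·τ' = +0.18034; +0.18034 ∉ [-1.7, -0.5) → out
#3 (3,-10): internal coord 3 + (-10)·τ' = +9.18034; +9.18034 ∉ [-1.7, -0.5) → out
#4 (5,10): internal coord 5 + (10)·τ' = -1.18034; -1.18034 ∈ [-1.7, -0.5) → IN Λ
#5 (-9,-12): internal coord -9 + (-12)·τ' = -1.58359; -1.58359 ∈ [-1.7, -0.5) → IN Λ
#6 (-7,-9): internal coord -7 + (-9)·τ' = -1.43769; -1.43769 ∈ [-1.7, -0.5) → IN Λ
#7 (15,-2): internal coord 15 + (-2)·τ' = +16.23607; +16.23607 ∉ [-1.7, -0.5) → out
#8 (-9,-14): internal coord -9 + (-14)·τ' = -0.34752; -0.34752 ∉ [-1.7, -0.5) → out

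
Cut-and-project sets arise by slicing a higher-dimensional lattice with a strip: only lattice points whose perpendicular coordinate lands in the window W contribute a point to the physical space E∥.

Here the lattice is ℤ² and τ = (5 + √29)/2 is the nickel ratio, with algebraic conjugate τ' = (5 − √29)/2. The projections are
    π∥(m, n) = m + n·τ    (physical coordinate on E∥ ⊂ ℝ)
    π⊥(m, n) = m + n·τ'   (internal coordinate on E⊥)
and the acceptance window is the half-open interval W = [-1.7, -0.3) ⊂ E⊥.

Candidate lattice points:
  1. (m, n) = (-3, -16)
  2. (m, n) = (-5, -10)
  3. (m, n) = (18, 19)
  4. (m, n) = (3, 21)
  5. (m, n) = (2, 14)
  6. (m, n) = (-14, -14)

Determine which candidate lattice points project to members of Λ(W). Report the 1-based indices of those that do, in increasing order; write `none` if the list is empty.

Numerically τ ≈ 5.1926 and τ' = −1/τ ≈ -0.1926.
#1 (-3,-16): internal coord -3 + (-16)·τ' = +0.0813; +0.0813 ∉ [-1.7, -0.3) → out
#2 (-5,-10): internal coord -5 + (-10)·τ' = -3.0742; -3.0742 ∉ [-1.7, -0.3) → out
#3 (18,19): internal coord 18 + (19)·τ' = +14.3409; +14.3409 ∉ [-1.7, -0.3) → out
#4 (3,21): internal coord 3 + (21)·τ' = -1.0442; -1.0442 ∈ [-1.7, -0.3) → IN Λ
#5 (2,14): internal coord 2 + (14)·τ' = -0.6962; -0.6962 ∈ [-1.7, -0.3) → IN Λ
#6 (-14,-14): internal coord -14 + (-14)·τ' = -11.3038; -11.3038 ∉ [-1.7, -0.3) → out

4, 5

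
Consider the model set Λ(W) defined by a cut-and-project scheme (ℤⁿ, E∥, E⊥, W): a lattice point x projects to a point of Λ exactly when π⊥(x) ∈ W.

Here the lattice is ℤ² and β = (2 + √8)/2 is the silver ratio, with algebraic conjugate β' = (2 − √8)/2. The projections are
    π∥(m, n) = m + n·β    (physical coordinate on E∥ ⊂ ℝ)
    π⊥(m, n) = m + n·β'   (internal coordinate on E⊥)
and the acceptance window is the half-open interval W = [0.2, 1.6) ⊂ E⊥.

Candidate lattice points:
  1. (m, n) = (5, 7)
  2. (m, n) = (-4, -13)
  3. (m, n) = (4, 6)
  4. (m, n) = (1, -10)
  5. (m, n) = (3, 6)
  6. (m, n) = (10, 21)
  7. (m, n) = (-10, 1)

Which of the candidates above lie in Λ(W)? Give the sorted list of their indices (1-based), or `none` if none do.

2, 3, 5, 6

Compute β' = (2−√8)/2 = -0.414214, so π⊥(m,n) = m -0.414214·n.
candidate 1: (m,n)=(5,7) → π∥ = 5+7·β ≈ 21.899495, π⊥ = 5+7·β' ≈ 2.100505 ∉ [0.2, 1.6) ⇒ out
candidate 2: (m,n)=(-4,-13) → π∥ = -4-13·β ≈ -35.384776, π⊥ = -4-13·β' ≈ 1.384776 ∈ [0.2, 1.6) ⇒ IN Λ
candidate 3: (m,n)=(4,6) → π∥ = 4+6·β ≈ 18.485281, π⊥ = 4+6·β' ≈ 1.514719 ∈ [0.2, 1.6) ⇒ IN Λ
candidate 4: (m,n)=(1,-10) → π∥ = 1-10·β ≈ -23.142136, π⊥ = 1-10·β' ≈ 5.142136 ∉ [0.2, 1.6) ⇒ out
candidate 5: (m,n)=(3,6) → π∥ = 3+6·β ≈ 17.485281, π⊥ = 3+6·β' ≈ 0.514719 ∈ [0.2, 1.6) ⇒ IN Λ
candidate 6: (m,n)=(10,21) → π∥ = 10+21·β ≈ 60.698485, π⊥ = 10+21·β' ≈ 1.301515 ∈ [0.2, 1.6) ⇒ IN Λ
candidate 7: (m,n)=(-10,1) → π∥ = -10+1·β ≈ -7.585786, π⊥ = -10+1·β' ≈ -10.414214 ∉ [0.2, 1.6) ⇒ out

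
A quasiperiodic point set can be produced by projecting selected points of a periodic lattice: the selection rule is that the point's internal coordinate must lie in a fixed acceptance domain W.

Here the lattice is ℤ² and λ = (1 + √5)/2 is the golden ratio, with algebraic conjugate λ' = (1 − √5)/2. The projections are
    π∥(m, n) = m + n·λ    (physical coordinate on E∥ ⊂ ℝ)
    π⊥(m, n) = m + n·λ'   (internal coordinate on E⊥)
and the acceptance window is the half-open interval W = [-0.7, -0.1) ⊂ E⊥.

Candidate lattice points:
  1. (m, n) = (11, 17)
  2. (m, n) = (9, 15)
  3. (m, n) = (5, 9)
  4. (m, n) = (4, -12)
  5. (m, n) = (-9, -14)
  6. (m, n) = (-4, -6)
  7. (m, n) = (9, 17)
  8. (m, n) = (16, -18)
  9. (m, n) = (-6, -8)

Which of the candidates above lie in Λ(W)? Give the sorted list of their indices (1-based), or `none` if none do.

2, 3, 5, 6

λ' = (1−√5)/2 ≈ -0.61803.
#1 (11,17): internal coord 11 + (17)·λ' = +0.49342; +0.49342 ∉ [-0.7, -0.1) → out
#2 (9,15): internal coord 9 + (15)·λ' = -0.27051; -0.27051 ∈ [-0.7, -0.1) → IN Λ
#3 (5,9): internal coord 5 + (9)·λ' = -0.56231; -0.56231 ∈ [-0.7, -0.1) → IN Λ
#4 (4,-12): internal coord 4 + (-12)·λ' = +11.41641; +11.41641 ∉ [-0.7, -0.1) → out
#5 (-9,-14): internal coord -9 + (-14)·λ' = -0.34752; -0.34752 ∈ [-0.7, -0.1) → IN Λ
#6 (-4,-6): internal coord -4 + (-6)·λ' = -0.29180; -0.29180 ∈ [-0.7, -0.1) → IN Λ
#7 (9,17): internal coord 9 + (17)·λ' = -1.50658; -1.50658 ∉ [-0.7, -0.1) → out
#8 (16,-18): internal coord 16 + (-18)·λ' = +27.12461; +27.12461 ∉ [-0.7, -0.1) → out
#9 (-6,-8): internal coord -6 + (-8)·λ' = -1.05573; -1.05573 ∉ [-0.7, -0.1) → out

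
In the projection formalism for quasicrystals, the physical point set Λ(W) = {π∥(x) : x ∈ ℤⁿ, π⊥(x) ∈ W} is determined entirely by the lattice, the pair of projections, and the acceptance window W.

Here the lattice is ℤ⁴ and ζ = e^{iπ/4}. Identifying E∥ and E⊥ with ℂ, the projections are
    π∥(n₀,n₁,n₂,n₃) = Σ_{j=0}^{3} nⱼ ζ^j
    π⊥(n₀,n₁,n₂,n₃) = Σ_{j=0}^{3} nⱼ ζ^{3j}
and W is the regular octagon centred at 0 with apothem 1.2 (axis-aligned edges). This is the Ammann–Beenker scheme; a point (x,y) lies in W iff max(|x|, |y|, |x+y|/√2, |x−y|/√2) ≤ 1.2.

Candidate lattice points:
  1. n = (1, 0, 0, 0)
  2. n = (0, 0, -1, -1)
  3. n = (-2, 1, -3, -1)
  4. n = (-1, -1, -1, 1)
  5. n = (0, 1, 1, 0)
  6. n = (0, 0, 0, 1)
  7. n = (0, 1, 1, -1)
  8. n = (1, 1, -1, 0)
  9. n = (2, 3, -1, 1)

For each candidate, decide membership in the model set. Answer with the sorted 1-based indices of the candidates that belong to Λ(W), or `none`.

With ζ = e^{iπ/4} the internal vectors are ζ^0,ζ^3,ζ^6,ζ^9.
candidate 1: n = (1, 0, 0, 0) → π⊥ ≈ (+1.00000, +0.00000); max(|x|,|y|,|x±y|/√2) = 1.00000 ≤ 1.2 ⇒ ∈ W
candidate 2: n = (0, 0, -1, -1) → π⊥ ≈ (-0.70711, +0.29289); max(|x|,|y|,|x±y|/√2) = 0.70711 ≤ 1.2 ⇒ ∈ W
candidate 3: n = (-2, 1, -3, -1) → π⊥ ≈ (-3.41421, +3.00000); max(|x|,|y|,|x±y|/√2) = 4.53553 > 1.2 ⇒ ∉ W
candidate 4: n = (-1, -1, -1, 1) → π⊥ ≈ (+0.41421, +1.00000); max(|x|,|y|,|x±y|/√2) = 1.00000 ≤ 1.2 ⇒ ∈ W
candidate 5: n = (0, 1, 1, 0) → π⊥ ≈ (-0.70711, -0.29289); max(|x|,|y|,|x±y|/√2) = 0.70711 ≤ 1.2 ⇒ ∈ W
candidate 6: n = (0, 0, 0, 1) → π⊥ ≈ (+0.70711, +0.70711); max(|x|,|y|,|x±y|/√2) = 1.00000 ≤ 1.2 ⇒ ∈ W
candidate 7: n = (0, 1, 1, -1) → π⊥ ≈ (-1.41421, -1.00000); max(|x|,|y|,|x±y|/√2) = 1.70711 > 1.2 ⇒ ∉ W
candidate 8: n = (1, 1, -1, 0) → π⊥ ≈ (+0.29289, +1.70711); max(|x|,|y|,|x±y|/√2) = 1.70711 > 1.2 ⇒ ∉ W
candidate 9: n = (2, 3, -1, 1) → π⊥ ≈ (+0.58579, +3.82843); max(|x|,|y|,|x±y|/√2) = 3.82843 > 1.2 ⇒ ∉ W

1, 2, 4, 5, 6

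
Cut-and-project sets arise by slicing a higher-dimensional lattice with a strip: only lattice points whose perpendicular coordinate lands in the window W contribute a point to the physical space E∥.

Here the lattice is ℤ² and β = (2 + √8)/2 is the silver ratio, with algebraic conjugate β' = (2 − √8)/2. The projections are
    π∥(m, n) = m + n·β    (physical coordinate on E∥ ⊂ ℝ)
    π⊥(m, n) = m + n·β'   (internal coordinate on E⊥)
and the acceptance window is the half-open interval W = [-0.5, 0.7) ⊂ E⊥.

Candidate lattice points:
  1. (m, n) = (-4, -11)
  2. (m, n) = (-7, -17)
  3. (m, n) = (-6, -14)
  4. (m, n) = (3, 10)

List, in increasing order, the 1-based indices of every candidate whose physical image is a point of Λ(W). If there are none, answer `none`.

β' = (2−√8)/2 ≈ -0.4142.
[1] lift (-4,-11): star map gives 0.5563; window check -0.5 ≤ 0.5563 < 0.7 is true → IN Λ
[2] lift (-7,-17): star map gives 0.0416; window check -0.5 ≤ 0.0416 < 0.7 is true → IN Λ
[3] lift (-6,-14): star map gives -0.2010; window check -0.5 ≤ -0.2010 < 0.7 is true → IN Λ
[4] lift (3,10): star map gives -1.1421; window check -0.5 ≤ -1.1421 < 0.7 is false → out

1, 2, 3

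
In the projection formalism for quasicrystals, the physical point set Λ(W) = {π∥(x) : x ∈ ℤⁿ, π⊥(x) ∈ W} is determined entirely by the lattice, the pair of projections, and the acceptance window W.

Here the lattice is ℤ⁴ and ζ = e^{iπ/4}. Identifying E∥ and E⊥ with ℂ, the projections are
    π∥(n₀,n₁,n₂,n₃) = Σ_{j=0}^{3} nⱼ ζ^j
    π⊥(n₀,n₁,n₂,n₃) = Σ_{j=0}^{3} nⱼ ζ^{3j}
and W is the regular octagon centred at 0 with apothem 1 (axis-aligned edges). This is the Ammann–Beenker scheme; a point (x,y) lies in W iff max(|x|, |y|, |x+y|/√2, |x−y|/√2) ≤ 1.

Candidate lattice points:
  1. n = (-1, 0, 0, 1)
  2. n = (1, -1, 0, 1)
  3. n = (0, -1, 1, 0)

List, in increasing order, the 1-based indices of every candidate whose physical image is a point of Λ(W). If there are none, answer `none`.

1

Internal map: ζ^{3j} for j=0..3 gives (1,0), (−√2/2,√2/2), (0,−1), (√2/2,√2/2).
#1 (-1, 0, 0, 1): internal (-0.29289, 0.70711); octagon support 0.70711 vs apothem 1 → ∈ W
#2 (1, -1, 0, 1): internal (2.41421, 0.00000); octagon support 2.41421 vs apothem 1 → ∉ W
#3 (0, -1, 1, 0): internal (0.70711, -1.70711); octagon support 1.70711 vs apothem 1 → ∉ W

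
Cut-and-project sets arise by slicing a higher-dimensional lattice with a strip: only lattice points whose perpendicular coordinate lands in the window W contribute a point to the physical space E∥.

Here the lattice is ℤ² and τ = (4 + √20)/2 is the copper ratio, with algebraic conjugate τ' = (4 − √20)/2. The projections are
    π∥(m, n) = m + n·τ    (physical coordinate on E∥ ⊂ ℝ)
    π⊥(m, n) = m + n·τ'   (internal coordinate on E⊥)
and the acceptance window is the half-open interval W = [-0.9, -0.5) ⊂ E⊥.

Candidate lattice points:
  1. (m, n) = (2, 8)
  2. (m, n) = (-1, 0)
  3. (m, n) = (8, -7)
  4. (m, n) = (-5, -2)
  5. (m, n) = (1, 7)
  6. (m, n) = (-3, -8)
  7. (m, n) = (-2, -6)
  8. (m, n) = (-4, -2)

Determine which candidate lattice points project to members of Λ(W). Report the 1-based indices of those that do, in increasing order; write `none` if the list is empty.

Compute τ' = (4−√20)/2 = -0.236068, so π⊥(m,n) = m -0.236068·n.
candidate 1: (m,n)=(2,8) → π∥ = 2+8·τ ≈ 35.888544, π⊥ = 2+8·τ' ≈ 0.111456 ∉ [-0.9, -0.5) ⇒ out
candidate 2: (m,n)=(-1,0) → π∥ = -1+0·τ ≈ -1.000000, π⊥ = -1+0·τ' ≈ -1.000000 ∉ [-0.9, -0.5) ⇒ out
candidate 3: (m,n)=(8,-7) → π∥ = 8-7·τ ≈ -21.652476, π⊥ = 8-7·τ' ≈ 9.652476 ∉ [-0.9, -0.5) ⇒ out
candidate 4: (m,n)=(-5,-2) → π∥ = -5-2·τ ≈ -13.472136, π⊥ = -5-2·τ' ≈ -4.527864 ∉ [-0.9, -0.5) ⇒ out
candidate 5: (m,n)=(1,7) → π∥ = 1+7·τ ≈ 30.652476, π⊥ = 1+7·τ' ≈ -0.652476 ∈ [-0.9, -0.5) ⇒ IN Λ
candidate 6: (m,n)=(-3,-8) → π∥ = -3-8·τ ≈ -36.888544, π⊥ = -3-8·τ' ≈ -1.111456 ∉ [-0.9, -0.5) ⇒ out
candidate 7: (m,n)=(-2,-6) → π∥ = -2-6·τ ≈ -27.416408, π⊥ = -2-6·τ' ≈ -0.583592 ∈ [-0.9, -0.5) ⇒ IN Λ
candidate 8: (m,n)=(-4,-2) → π∥ = -4-2·τ ≈ -12.472136, π⊥ = -4-2·τ' ≈ -3.527864 ∉ [-0.9, -0.5) ⇒ out

5, 7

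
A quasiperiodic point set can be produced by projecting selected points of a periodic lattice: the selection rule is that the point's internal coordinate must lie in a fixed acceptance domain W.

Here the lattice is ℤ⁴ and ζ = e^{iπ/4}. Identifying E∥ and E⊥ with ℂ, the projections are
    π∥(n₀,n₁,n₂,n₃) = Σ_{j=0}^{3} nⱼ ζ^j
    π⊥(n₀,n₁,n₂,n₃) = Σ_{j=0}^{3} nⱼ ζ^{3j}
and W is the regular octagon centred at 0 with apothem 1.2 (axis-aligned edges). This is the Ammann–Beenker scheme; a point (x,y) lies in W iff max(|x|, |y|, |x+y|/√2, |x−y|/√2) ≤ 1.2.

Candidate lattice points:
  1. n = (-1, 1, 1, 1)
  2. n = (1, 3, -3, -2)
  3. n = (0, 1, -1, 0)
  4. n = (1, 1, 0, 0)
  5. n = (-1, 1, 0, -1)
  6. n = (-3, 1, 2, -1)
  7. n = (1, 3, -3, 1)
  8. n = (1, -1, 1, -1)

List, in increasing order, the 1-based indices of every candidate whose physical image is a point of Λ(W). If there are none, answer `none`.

1, 4

With ζ = e^{iπ/4} the internal vectors are ζ^0,ζ^3,ζ^6,ζ^9.
candidate 1: n = (-1, 1, 1, 1) → π⊥ ≈ (-1.00000, +0.41421); max(|x|,|y|,|x±y|/√2) = 1.00000 ≤ 1.2 ⇒ ∈ W
candidate 2: n = (1, 3, -3, -2) → π⊥ ≈ (-2.53553, +3.70711); max(|x|,|y|,|x±y|/√2) = 4.41421 > 1.2 ⇒ ∉ W
candidate 3: n = (0, 1, -1, 0) → π⊥ ≈ (-0.70711, +1.70711); max(|x|,|y|,|x±y|/√2) = 1.70711 > 1.2 ⇒ ∉ W
candidate 4: n = (1, 1, 0, 0) → π⊥ ≈ (+0.29289, +0.70711); max(|x|,|y|,|x±y|/√2) = 0.70711 ≤ 1.2 ⇒ ∈ W
candidate 5: n = (-1, 1, 0, -1) → π⊥ ≈ (-2.41421, +0.00000); max(|x|,|y|,|x±y|/√2) = 2.41421 > 1.2 ⇒ ∉ W
candidate 6: n = (-3, 1, 2, -1) → π⊥ ≈ (-4.41421, -2.00000); max(|x|,|y|,|x±y|/√2) = 4.53553 > 1.2 ⇒ ∉ W
candidate 7: n = (1, 3, -3, 1) → π⊥ ≈ (-0.41421, +5.82843); max(|x|,|y|,|x±y|/√2) = 5.82843 > 1.2 ⇒ ∉ W
candidate 8: n = (1, -1, 1, -1) → π⊥ ≈ (+1.00000, -2.41421); max(|x|,|y|,|x±y|/√2) = 2.41421 > 1.2 ⇒ ∉ W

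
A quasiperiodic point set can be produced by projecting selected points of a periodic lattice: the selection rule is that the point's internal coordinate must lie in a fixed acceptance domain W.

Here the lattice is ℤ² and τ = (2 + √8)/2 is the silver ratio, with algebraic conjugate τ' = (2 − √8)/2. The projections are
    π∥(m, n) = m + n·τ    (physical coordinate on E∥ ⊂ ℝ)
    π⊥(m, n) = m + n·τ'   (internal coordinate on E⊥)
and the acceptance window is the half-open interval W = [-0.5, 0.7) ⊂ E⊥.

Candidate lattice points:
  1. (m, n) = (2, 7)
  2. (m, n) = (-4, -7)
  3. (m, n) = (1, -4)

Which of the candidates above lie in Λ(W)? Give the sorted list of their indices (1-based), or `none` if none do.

τ' = (2−√8)/2 ≈ -0.414214.
[1] lift (2,7): star map gives -0.899495; window check -0.5 ≤ -0.899495 < 0.7 is false → out
[2] lift (-4,-7): star map gives -1.100505; window check -0.5 ≤ -1.100505 < 0.7 is false → out
[3] lift (1,-4): star map gives 2.656854; window check -0.5 ≤ 2.656854 < 0.7 is false → out

none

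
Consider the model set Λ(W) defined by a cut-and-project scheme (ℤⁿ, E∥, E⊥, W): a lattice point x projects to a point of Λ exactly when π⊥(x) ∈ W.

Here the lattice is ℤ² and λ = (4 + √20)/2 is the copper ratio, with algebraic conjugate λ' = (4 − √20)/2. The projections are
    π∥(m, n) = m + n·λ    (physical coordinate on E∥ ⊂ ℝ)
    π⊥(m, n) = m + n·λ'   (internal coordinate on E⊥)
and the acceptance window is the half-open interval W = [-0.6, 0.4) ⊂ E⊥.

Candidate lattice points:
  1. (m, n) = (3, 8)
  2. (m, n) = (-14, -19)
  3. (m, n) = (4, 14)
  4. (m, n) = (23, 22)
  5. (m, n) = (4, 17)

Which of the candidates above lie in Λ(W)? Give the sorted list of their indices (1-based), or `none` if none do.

5

Numerically λ ≈ 4.23607 and λ' = −1/λ ≈ -0.23607.
[1] lift (3,8): star map gives 1.11146; window check -0.6 ≤ 1.11146 < 0.4 is false → out
[2] lift (-14,-19): star map gives -9.51471; window check -0.6 ≤ -9.51471 < 0.4 is false → out
[3] lift (4,14): star map gives 0.69505; window check -0.6 ≤ 0.69505 < 0.4 is false → out
[4] lift (23,22): star map gives 17.80650; window check -0.6 ≤ 17.80650 < 0.4 is false → out
[5] lift (4,17): star map gives -0.01316; window check -0.6 ≤ -0.01316 < 0.4 is true → IN Λ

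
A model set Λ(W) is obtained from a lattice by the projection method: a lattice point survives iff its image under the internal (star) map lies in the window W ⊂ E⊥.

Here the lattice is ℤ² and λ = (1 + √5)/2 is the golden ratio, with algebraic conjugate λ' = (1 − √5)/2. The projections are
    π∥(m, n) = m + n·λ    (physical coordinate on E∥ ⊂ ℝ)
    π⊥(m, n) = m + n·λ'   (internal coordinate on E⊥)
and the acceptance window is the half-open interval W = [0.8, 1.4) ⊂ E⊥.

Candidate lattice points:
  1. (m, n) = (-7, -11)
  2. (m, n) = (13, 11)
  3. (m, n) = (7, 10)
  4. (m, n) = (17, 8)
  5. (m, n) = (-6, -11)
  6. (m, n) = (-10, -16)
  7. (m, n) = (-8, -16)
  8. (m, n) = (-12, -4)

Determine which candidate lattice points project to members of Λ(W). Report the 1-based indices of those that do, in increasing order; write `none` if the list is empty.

Compute λ' = (1−√5)/2 = -0.618034, so π⊥(m,n) = m -0.618034·n.
[1] lift (-7,-11): star map gives -0.201626; window check 0.8 ≤ -0.201626 < 1.4 is false → out
[2] lift (13,11): star map gives 6.201626; window check 0.8 ≤ 6.201626 < 1.4 is false → out
[3] lift (7,10): star map gives 0.819660; window check 0.8 ≤ 0.819660 < 1.4 is true → IN Λ
[4] lift (17,8): star map gives 12.055728; window check 0.8 ≤ 12.055728 < 1.4 is false → out
[5] lift (-6,-11): star map gives 0.798374; window check 0.8 ≤ 0.798374 < 1.4 is false → out
[6] lift (-10,-16): star map gives -0.111456; window check 0.8 ≤ -0.111456 < 1.4 is false → out
[7] lift (-8,-16): star map gives 1.888544; window check 0.8 ≤ 1.888544 < 1.4 is false → out
[8] lift (-12,-4): star map gives -9.527864; window check 0.8 ≤ -9.527864 < 1.4 is false → out

3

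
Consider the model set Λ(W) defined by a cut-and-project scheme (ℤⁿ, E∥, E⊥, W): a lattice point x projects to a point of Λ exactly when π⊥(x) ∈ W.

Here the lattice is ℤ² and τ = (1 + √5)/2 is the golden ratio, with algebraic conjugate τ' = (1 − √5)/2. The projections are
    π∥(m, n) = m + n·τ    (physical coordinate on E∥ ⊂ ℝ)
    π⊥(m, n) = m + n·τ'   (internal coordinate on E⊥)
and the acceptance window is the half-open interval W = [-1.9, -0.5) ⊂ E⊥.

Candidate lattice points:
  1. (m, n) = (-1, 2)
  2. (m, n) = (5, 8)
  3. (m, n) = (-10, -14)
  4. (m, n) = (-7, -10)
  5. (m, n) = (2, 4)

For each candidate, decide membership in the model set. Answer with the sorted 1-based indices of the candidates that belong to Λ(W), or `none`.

τ' = (1−√5)/2 ≈ -0.61803.
[1] lift (-1,2): star map gives -2.23607; window check -1.9 ≤ -2.23607 < -0.5 is false → out
[2] lift (5,8): star map gives 0.05573; window check -1.9 ≤ 0.05573 < -0.5 is false → out
[3] lift (-10,-14): star map gives -1.34752; window check -1.9 ≤ -1.34752 < -0.5 is true → IN Λ
[4] lift (-7,-10): star map gives -0.81966; window check -1.9 ≤ -0.81966 < -0.5 is true → IN Λ
[5] lift (2,4): star map gives -0.47214; window check -1.9 ≤ -0.47214 < -0.5 is false → out

3, 4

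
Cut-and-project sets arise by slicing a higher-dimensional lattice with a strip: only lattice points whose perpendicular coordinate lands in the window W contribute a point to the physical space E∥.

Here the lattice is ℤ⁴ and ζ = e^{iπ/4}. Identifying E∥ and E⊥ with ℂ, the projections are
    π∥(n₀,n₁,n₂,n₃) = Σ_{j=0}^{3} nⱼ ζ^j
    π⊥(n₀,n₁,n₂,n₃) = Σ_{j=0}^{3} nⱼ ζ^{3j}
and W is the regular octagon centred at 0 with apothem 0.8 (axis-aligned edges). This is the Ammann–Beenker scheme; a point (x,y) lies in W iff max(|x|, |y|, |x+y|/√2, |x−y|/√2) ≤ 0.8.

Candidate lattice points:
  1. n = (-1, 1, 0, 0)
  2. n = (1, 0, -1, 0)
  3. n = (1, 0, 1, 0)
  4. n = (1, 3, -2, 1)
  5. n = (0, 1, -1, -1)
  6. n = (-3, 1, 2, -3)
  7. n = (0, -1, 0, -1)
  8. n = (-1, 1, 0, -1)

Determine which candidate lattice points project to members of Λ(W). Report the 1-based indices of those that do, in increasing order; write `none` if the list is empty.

none

Internal map: ζ^{3j} for j=0..3 gives (1,0), (−√2/2,√2/2), (0,−1), (√2/2,√2/2).
#1 (-1, 1, 0, 0): internal (-1.70711, 0.70711); octagon support 1.70711 vs apothem 0.8 → ∉ W
#2 (1, 0, -1, 0): internal (1.00000, 1.00000); octagon support 1.41421 vs apothem 0.8 → ∉ W
#3 (1, 0, 1, 0): internal (1.00000, -1.00000); octagon support 1.41421 vs apothem 0.8 → ∉ W
#4 (1, 3, -2, 1): internal (-0.41421, 4.82843); octagon support 4.82843 vs apothem 0.8 → ∉ W
#5 (0, 1, -1, -1): internal (-1.41421, 1.00000); octagon support 1.70711 vs apothem 0.8 → ∉ W
#6 (-3, 1, 2, -3): internal (-5.82843, -3.41421); octagon support 6.53553 vs apothem 0.8 → ∉ W
#7 (0, -1, 0, -1): internal (0.00000, -1.41421); octagon support 1.41421 vs apothem 0.8 → ∉ W
#8 (-1, 1, 0, -1): internal (-2.41421, 0.00000); octagon support 2.41421 vs apothem 0.8 → ∉ W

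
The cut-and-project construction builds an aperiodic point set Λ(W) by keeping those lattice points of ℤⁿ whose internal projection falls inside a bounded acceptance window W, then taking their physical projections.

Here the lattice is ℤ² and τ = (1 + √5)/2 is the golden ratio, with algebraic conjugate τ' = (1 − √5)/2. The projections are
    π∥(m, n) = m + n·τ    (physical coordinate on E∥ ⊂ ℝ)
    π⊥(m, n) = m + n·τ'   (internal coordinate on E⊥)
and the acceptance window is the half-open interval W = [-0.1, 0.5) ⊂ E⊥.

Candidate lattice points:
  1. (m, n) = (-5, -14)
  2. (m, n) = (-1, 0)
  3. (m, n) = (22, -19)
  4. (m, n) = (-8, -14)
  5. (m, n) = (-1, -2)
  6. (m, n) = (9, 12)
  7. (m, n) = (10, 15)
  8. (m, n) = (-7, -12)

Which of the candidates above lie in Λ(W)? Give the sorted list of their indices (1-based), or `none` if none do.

Compute τ' = (1−√5)/2 = -0.6180, so π⊥(m,n) = m -0.6180·n.
candidate 1: (m,n)=(-5,-14) → π∥ = -5-14·τ ≈ -27.6525, π⊥ = -5-14·τ' ≈ 3.6525 ∉ [-0.1, 0.5) ⇒ out
candidate 2: (m,n)=(-1,0) → π∥ = -1+0·τ ≈ -1.0000, π⊥ = -1+0·τ' ≈ -1.0000 ∉ [-0.1, 0.5) ⇒ out
candidate 3: (m,n)=(22,-19) → π∥ = 22-19·τ ≈ -8.7426, π⊥ = 22-19·τ' ≈ 33.7426 ∉ [-0.1, 0.5) ⇒ out
candidate 4: (m,n)=(-8,-14) → π∥ = -8-14·τ ≈ -30.6525, π⊥ = -8-14·τ' ≈ 0.6525 ∉ [-0.1, 0.5) ⇒ out
candidate 5: (m,n)=(-1,-2) → π∥ = -1-2·τ ≈ -4.2361, π⊥ = -1-2·τ' ≈ 0.2361 ∈ [-0.1, 0.5) ⇒ IN Λ
candidate 6: (m,n)=(9,12) → π∥ = 9+12·τ ≈ 28.4164, π⊥ = 9+12·τ' ≈ 1.5836 ∉ [-0.1, 0.5) ⇒ out
candidate 7: (m,n)=(10,15) → π∥ = 10+15·τ ≈ 34.2705, π⊥ = 10+15·τ' ≈ 0.7295 ∉ [-0.1, 0.5) ⇒ out
candidate 8: (m,n)=(-7,-12) → π∥ = -7-12·τ ≈ -26.4164, π⊥ = -7-12·τ' ≈ 0.4164 ∈ [-0.1, 0.5) ⇒ IN Λ

5, 8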